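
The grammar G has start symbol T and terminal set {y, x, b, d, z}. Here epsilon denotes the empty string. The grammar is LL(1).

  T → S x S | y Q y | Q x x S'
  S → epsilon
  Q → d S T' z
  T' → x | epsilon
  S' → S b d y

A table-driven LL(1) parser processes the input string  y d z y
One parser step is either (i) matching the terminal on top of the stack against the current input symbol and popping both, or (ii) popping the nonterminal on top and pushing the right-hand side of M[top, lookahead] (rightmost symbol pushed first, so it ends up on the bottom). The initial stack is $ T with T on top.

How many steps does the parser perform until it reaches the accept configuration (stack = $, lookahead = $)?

     Stack         Input      Action
  1  $ T           y d z y $  expand T → y Q y
  2  $ y Q y       y d z y $  match y
  3  $ y Q         d z y $    expand Q → d S T' z
  4  $ y z T' S d  d z y $    match d
  5  $ y z T' S    z y $      expand S → epsilon
  6  $ y z T'      z y $      expand T' → epsilon
  7  $ y z         z y $      match z
  8  $ y           y $        match y
Accept reached after 8 steps.

8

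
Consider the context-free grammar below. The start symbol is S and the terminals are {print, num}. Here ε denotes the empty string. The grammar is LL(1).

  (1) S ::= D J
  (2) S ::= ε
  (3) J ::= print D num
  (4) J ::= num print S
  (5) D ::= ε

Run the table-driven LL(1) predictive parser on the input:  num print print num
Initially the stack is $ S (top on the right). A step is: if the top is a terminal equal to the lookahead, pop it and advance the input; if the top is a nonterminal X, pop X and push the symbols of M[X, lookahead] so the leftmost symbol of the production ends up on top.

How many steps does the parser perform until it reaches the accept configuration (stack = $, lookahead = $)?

      Stack          Input                  Action
   1  $ S            num print print num $  expand S ::= D J
   2  $ J D          num print print num $  expand D ::= ε
   3  $ J            num print print num $  expand J ::= num print S
   4  $ S print num  num print print num $  match num
   5  $ S print      print print num $      match print
   6  $ S            print num $            expand S ::= D J
   7  $ J D          print num $            expand D ::= ε
   8  $ J            print num $            expand J ::= print D num
   9  $ num D print  print num $            match print
  10  $ num D        num $                  expand D ::= ε
  11  $ num          num $                  match num
Accept reached after 11 steps.

11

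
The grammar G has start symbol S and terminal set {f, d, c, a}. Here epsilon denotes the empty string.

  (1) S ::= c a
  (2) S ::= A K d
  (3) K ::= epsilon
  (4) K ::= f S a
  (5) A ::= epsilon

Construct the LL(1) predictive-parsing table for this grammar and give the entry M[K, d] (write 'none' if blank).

FIRST(K): from K::=epsilon we get {epsilon}; from K::=f S a we get {f}. So FIRST(K) = {epsilon, f}.
FIRST(A): from A::=epsilon we get {epsilon}. So FIRST(A) = {epsilon}.
FIRST(S): from S::=c a we get {c}; from S::=A K d we get {d, f}. So FIRST(S) = {c, d, f}.
FOLLOW(S) includes $ since S is the start symbol.
FOLLOW(K): in S::=A K d, K is followed by d with FIRST {d}. Thus FOLLOW(K) = {d}.
For K ::= epsilon: FIRST(epsilon) = {epsilon}, so it goes in M[K, t] for t ∈ {}; since epsilon ∈ FIRST, also for every t ∈ FOLLOW(K) = {d}.
For K ::= f S a: FIRST(f S a) = {f}, so it goes in M[K, t] for t ∈ {f}.

K ::= epsilon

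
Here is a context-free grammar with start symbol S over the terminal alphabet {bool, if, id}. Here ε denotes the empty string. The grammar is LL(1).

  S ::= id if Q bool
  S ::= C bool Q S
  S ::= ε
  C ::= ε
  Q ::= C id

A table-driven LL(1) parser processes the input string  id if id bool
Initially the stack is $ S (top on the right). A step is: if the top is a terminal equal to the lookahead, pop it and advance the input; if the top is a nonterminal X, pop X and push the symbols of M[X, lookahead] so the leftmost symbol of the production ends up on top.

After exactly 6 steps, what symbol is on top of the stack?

     Stack           Input            Action
  1  $ S             id if id bool $  expand S ::= id if Q bool
  2  $ bool Q if id  id if id bool $  match id
  3  $ bool Q if     if id bool $     match if
  4  $ bool Q        id bool $        expand Q ::= C id
  5  $ bool id C     id bool $        expand C ::= ε
  6  $ bool id       id bool $        match id
Stack after step 6: $ bool (top = bool).

bool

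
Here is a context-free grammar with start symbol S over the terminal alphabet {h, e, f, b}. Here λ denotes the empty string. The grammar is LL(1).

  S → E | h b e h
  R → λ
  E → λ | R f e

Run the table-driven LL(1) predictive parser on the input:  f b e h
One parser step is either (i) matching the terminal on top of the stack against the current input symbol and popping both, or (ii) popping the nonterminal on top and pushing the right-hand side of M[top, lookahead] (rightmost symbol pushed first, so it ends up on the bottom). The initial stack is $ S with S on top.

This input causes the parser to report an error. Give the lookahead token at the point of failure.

b

step 1: stack=$ S  input=f b e h $  — expand S → E
step 2: stack=$ E  input=f b e h $  — expand E → R f e
step 3: stack=$ e f R  input=f b e h $  — expand R → λ
step 4: stack=$ e f  input=f b e h $  — match f
step 5: stack=$ e  input=b e h $  — error: top is terminal e but lookahead is b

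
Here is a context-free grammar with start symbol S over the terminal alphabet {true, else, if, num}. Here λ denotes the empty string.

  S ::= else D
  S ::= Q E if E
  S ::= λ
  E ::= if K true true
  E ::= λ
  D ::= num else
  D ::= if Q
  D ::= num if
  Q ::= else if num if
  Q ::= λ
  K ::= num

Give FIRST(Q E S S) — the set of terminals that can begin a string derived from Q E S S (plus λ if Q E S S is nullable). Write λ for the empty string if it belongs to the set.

FIRST(E) = {λ, if}
FIRST(D) = {if, num}
FIRST(Q) = {λ, else}
FIRST(K) = {num}
FIRST(S) = {λ, else, if}  (via Q E if E)
FIRST(Q E S S): take FIRST of each symbol in turn, carrying on past any symbol whose FIRST contains λ; result {λ, else, if}.

{λ, else, if}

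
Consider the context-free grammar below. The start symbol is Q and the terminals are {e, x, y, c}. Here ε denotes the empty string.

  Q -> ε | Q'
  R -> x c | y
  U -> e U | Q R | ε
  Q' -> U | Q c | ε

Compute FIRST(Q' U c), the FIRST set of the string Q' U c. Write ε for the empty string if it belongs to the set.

{c, e, x, y}

FIRST(R) = {x, y}
FIRST(Q) = {ε, c, e, x, y}  (via Q')
FIRST(U) = {ε, c, e, x, y}  (via Q R)
FIRST(Q') = {ε, c, e, x, y}  (via U, Q c)
FIRST(Q' U c): take FIRST of each symbol in turn, carrying on past any symbol whose FIRST contains ε; result {c, e, x, y}.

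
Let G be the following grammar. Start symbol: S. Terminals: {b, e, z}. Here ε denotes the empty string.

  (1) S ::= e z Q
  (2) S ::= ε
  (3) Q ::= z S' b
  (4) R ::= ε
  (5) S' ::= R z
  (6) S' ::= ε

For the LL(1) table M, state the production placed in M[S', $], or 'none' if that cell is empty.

FIRST(S) = {ε, e}
FIRST(Q) = {z}
FIRST(R) = {ε}
FIRST(S') = {ε, z}  (via R z)
FOLLOW(S) includes $ since S is the start symbol.
FOLLOW(S'): in Q::=z S' b, S' is followed by b with FIRST {b}. Thus FOLLOW(S') = {b}.
For S' ::= R z: FIRST(R z) = {z}, so it goes in M[S', t] for t ∈ {z}.
For S' ::= ε: FIRST(ε) = {ε}, so it goes in M[S', t] for t ∈ {}; since ε ∈ FIRST, also for every t ∈ FOLLOW(S') = {b}.
None of these place a production in M[S', $].

none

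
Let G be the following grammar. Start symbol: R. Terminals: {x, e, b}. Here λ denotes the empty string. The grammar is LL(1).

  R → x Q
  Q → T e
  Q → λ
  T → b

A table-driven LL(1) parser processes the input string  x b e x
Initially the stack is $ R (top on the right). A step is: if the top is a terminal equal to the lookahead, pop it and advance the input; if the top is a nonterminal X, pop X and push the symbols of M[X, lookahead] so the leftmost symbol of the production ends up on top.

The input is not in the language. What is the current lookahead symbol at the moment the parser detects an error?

step 1: stack=$ R  input=x b e x $  — expand R → x Q
step 2: stack=$ Q x  input=x b e x $  — match x
step 3: stack=$ Q  input=b e x $  — expand Q → T e
step 4: stack=$ e T  input=b e x $  — expand T → b
step 5: stack=$ e b  input=b e x $  — match b
step 6: stack=$ e  input=e x $  — match e
step 7: stack=$  input=x $  — error: stack empty but input remains

x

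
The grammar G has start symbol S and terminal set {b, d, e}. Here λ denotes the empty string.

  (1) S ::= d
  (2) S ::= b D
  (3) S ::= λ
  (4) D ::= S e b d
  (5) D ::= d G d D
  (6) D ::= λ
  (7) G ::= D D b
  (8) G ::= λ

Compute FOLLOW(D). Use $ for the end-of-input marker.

{$, b, d, e}

FIRST(S) = {λ, b, d}
FIRST(D) = {λ, b, d, e}  (via S e b d)
FIRST(G) = {λ, b, d, e}  (via D D b)
FOLLOW(S) includes $ since S is the start symbol.
FOLLOW(S): in D::=S e b d, S is followed by e b d with FIRST {e}. Thus FOLLOW(S) = {$, e}.
FOLLOW(D): in S::=b D, the suffix after D is empty, so FOLLOW(D) ⊇ FOLLOW(S) = {$, e}; in D::=d G d D, the suffix after D is empty (adds nothing new); in G::=D D b (occurrence 1), D is followed by D b with FIRST {b, d, e}; in G::=D D b (occurrence 2), D is followed by b with FIRST {b}. Thus FOLLOW(D) = {$, b, d, e}.
FOLLOW(G): in D::=d G d D, G is followed by d D with FIRST {d}. Thus FOLLOW(G) = {d}.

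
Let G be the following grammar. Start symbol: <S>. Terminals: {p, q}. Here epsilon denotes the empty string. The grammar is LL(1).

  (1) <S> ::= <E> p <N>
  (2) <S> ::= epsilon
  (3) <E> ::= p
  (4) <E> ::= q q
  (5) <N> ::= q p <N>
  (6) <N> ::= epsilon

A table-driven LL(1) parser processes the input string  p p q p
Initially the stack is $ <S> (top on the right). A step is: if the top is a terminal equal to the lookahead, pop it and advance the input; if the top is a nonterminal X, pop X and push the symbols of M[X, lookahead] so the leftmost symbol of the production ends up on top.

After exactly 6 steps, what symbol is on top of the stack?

     Stack        Input      Action
  1  $ <S>        p p q p $  expand <S> ::= <E> p <N>
  2  $ <N> p <E>  p p q p $  expand <E> ::= p
  3  $ <N> p p    p p q p $  match p
  4  $ <N> p      p q p $    match p
  5  $ <N>        q p $      expand <N> ::= q p <N>
  6  $ <N> p q    q p $      match q
Stack after step 6: $ <N> p (top = p).

p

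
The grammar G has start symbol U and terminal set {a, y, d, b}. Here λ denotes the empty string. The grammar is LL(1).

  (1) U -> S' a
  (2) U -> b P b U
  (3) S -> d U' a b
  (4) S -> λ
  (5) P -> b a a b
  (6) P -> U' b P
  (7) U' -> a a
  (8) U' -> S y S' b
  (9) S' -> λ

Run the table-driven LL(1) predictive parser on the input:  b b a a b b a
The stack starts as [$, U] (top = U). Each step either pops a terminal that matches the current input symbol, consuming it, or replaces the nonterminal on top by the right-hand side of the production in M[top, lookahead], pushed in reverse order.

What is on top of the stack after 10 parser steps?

step 1: stack=$ U  input=b b a a b b a $  — expand U -> b P b U
step 2: stack=$ U b P b  input=b b a a b b a $  — match b
step 3: stack=$ U b P  input=b a a b b a $  — expand P -> b a a b
step 4: stack=$ U b b a a b  input=b a a b b a $  — match b
step 5: stack=$ U b b a a  input=a a b b a $  — match a
step 6: stack=$ U b b a  input=a b b a $  — match a
step 7: stack=$ U b b  input=b b a $  — match b
step 8: stack=$ U b  input=b a $  — match b
step 9: stack=$ U  input=a $  — expand U -> S' a
step 10: stack=$ a S'  input=a $  — expand S' -> λ
Stack after step 10: $ a (top = a).

a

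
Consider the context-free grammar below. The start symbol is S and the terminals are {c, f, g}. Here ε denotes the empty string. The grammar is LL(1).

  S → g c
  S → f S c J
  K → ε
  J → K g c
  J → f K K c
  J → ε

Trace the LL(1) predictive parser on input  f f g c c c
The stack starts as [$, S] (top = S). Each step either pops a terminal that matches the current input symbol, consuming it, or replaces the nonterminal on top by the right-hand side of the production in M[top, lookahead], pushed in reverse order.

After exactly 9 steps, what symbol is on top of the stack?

     Stack          Input          Action
  1  $ S            f f g c c c $  expand S → f S c J
  2  $ J c S f      f f g c c c $  match f
  3  $ J c S        f g c c c $    expand S → f S c J
  4  $ J c J c S f  f g c c c $    match f
  5  $ J c J c S    g c c c $      expand S → g c
  6  $ J c J c c g  g c c c $      match g
  7  $ J c J c c    c c c $        match c
  8  $ J c J c      c c $          match c
  9  $ J c J        c $            expand J → ε
Stack after step 9: $ J c (top = c).

c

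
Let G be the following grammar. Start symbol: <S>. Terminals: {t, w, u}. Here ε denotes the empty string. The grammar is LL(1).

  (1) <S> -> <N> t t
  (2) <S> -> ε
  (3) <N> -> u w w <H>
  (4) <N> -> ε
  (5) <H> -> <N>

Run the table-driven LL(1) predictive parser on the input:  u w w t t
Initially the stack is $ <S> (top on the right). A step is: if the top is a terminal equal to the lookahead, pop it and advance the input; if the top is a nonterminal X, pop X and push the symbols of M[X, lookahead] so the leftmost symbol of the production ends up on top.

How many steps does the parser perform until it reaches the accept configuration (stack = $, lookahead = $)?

9

step 1: stack=$ <S>  input=u w w t t $  — expand <S> -> <N> t t
step 2: stack=$ t t <N>  input=u w w t t $  — expand <N> -> u w w <H>
step 3: stack=$ t t <H> w w u  input=u w w t t $  — match u
step 4: stack=$ t t <H> w w  input=w w t t $  — match w
step 5: stack=$ t t <H> w  input=w t t $  — match w
step 6: stack=$ t t <H>  input=t t $  — expand <H> -> <N>
step 7: stack=$ t t <N>  input=t t $  — expand <N> -> ε
step 8: stack=$ t t  input=t t $  — match t
step 9: stack=$ t  input=t $  — match t
Accept reached after 9 steps.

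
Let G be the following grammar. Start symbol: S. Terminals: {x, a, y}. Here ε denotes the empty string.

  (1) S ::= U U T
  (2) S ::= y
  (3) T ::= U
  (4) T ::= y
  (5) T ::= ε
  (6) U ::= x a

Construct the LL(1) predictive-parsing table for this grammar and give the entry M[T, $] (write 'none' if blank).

FIRST(U): from U::=x a we get {x}. So FIRST(U) = {x}.
FIRST(S): from S::=U U T we get {x}; from S::=y we get {y}. So FIRST(S) = {x, y}.
FIRST(T): from T::=U we get {x}; from T::=y we get {y}; from T::=ε we get {ε}. So FIRST(T) = {ε, x, y}.
FOLLOW(S) includes $ since S is the start symbol.
FOLLOW(S): S appears on no right-hand side. Thus FOLLOW(S) = {$}.
FOLLOW(T): in S::=U U T, the suffix after T is empty, so FOLLOW(T) ⊇ FOLLOW(S) = {$}. Thus FOLLOW(T) = {$}.
For T ::= U: FIRST(U) = {x}, so it goes in M[T, t] for t ∈ {x}.
For T ::= y: FIRST(y) = {y}, so it goes in M[T, t] for t ∈ {y}.
For T ::= ε: FIRST(ε) = {ε}, so it goes in M[T, t] for t ∈ {}; since ε ∈ FIRST, also for every t ∈ FOLLOW(T) = {$}.

T ::= ε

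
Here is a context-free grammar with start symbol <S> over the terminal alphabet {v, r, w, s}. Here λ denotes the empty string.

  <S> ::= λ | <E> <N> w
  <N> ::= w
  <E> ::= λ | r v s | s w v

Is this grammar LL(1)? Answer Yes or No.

Yes

FIRST(<S>) = {λ, r, s, w}
FIRST(<N>) = {w}
FIRST(<E>) = {λ, r, s}
FOLLOW(<S>) = {$}
FOLLOW(<N>) = {w}
FOLLOW(<E>) = {w}
Each cell of M receives at most one production.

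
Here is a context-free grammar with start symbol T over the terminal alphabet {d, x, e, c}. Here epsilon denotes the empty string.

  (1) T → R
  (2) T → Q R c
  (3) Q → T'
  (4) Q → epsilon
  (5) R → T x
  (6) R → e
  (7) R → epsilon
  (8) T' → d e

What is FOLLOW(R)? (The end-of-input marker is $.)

{$, c, x}

FIRST(T'): from T'→d e we get {d}. So FIRST(T') = {d}.
FIRST(Q): from Q→T' we get {d}; from Q→epsilon we get {epsilon}. So FIRST(Q) = {epsilon, d}.
FIRST(T): from T→R we get {epsilon, c, d, e, x}; from T→Q R c we get {c, d, e, x}. So FIRST(T) = {epsilon, c, d, e, x}.
FIRST(R): from R→T x we get {c, d, e, x}; from R→e we get {e}; from R→epsilon we get {epsilon}. So FIRST(R) = {epsilon, c, d, e, x}.
FOLLOW(T) includes $ since T is the start symbol.
FOLLOW(T): in R→T x, T is followed by x with FIRST {x}. Thus FOLLOW(T) = {$, x}.
FOLLOW(Q): in T→Q R c, Q is followed by R c with FIRST {c, d, e, x}. Thus FOLLOW(Q) = {c, d, e, x}.
FOLLOW(R): in T→R, the suffix after R is empty, so FOLLOW(R) ⊇ FOLLOW(T) = {$, x}; in T→Q R c, R is followed by c with FIRST {c}. Thus FOLLOW(R) = {$, c, x}.
FOLLOW(T'): in Q→T', the suffix after T' is empty, so FOLLOW(T') ⊇ FOLLOW(Q) = {c, d, e, x}. Thus FOLLOW(T') = {c, d, e, x}.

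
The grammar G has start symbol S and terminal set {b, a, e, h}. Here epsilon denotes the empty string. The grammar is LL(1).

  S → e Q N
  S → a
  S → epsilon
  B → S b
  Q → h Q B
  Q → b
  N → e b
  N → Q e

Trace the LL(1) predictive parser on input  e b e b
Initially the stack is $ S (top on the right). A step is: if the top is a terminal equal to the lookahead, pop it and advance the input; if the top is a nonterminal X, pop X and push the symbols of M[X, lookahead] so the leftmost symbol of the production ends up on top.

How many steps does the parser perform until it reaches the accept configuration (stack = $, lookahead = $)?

step 1: stack=$ S  input=e b e b $  — expand S → e Q N
step 2: stack=$ N Q e  input=e b e b $  — match e
step 3: stack=$ N Q  input=b e b $  — expand Q → b
step 4: stack=$ N b  input=b e b $  — match b
step 5: stack=$ N  input=e b $  — expand N → e b
step 6: stack=$ b e  input=e b $  — match e
step 7: stack=$ b  input=b $  — match b
Accept reached after 7 steps.

7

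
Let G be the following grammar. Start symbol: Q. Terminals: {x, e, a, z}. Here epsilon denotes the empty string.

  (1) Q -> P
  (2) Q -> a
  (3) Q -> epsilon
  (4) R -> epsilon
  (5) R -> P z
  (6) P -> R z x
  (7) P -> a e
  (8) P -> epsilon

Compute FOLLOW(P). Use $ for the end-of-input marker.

{$, z}

FIRST(Q): from Q->P we get {epsilon, a, z}; from Q->a we get {a}; from Q->epsilon we get {epsilon}. So FIRST(Q) = {epsilon, a, z}.
FIRST(R): from R->epsilon we get {epsilon}; from R->P z we get {a, z}. So FIRST(R) = {epsilon, a, z}.
FIRST(P): from P->R z x we get {a, z}; from P->a e we get {a}; from P->epsilon we get {epsilon}. So FIRST(P) = {epsilon, a, z}.
FOLLOW(Q) includes $ since Q is the start symbol.
FOLLOW(Q): Q appears on no right-hand side. Thus FOLLOW(Q) = {$}.
FOLLOW(R): in P->R z x, R is followed by z x with FIRST {z}. Thus FOLLOW(R) = {z}.
FOLLOW(P): in Q->P, the suffix after P is empty, so FOLLOW(P) ⊇ FOLLOW(Q) = {$}; in R->P z, P is followed by z with FIRST {z}. Thus FOLLOW(P) = {$, z}.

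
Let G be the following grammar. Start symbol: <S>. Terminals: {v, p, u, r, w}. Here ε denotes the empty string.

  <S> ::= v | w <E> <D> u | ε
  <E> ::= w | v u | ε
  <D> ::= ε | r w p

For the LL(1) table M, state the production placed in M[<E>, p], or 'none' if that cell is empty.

FIRST(<S>): from <S>::=v we get {v}; from <S>::=w <E> <D> u we get {w}; from <S>::=ε we get {ε}. So FIRST(<S>) = {ε, v, w}.
FIRST(<E>): from <E>::=w we get {w}; from <E>::=v u we get {v}; from <E>::=ε we get {ε}. So FIRST(<E>) = {ε, v, w}.
FIRST(<D>): from <D>::=ε we get {ε}; from <D>::=r w p we get {r}. So FIRST(<D>) = {ε, r}.
FOLLOW(<S>) includes $ since <S> is the start symbol.
FOLLOW(<E>): in <S>::=w <E> <D> u, <E> is followed by <D> u with FIRST {r, u}. Thus FOLLOW(<E>) = {r, u}.
For <E> ::= w: FIRST(w) = {w}, so it goes in M[<E>, t] for t ∈ {w}.
For <E> ::= v u: FIRST(v u) = {v}, so it goes in M[<E>, t] for t ∈ {v}.
For <E> ::= ε: FIRST(ε) = {ε}, so it goes in M[<E>, t] for t ∈ {}; since ε ∈ FIRST, also for every t ∈ FOLLOW(<E>) = {r, u}.
None of these place a production in M[<E>, p].

none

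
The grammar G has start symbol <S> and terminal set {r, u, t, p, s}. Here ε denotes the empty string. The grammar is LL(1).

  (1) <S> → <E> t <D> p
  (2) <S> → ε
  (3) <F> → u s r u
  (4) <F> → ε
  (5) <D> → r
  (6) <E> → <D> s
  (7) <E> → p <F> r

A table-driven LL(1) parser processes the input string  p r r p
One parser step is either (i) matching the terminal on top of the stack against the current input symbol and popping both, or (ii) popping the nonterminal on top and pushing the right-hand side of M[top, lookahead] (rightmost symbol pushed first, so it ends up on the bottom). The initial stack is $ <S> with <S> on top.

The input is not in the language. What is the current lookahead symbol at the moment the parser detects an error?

step 1: stack=$ <S>  input=p r r p $  — expand <S> → <E> t <D> p
step 2: stack=$ p <D> t <E>  input=p r r p $  — expand <E> → p <F> r
step 3: stack=$ p <D> t r <F> p  input=p r r p $  — match p
step 4: stack=$ p <D> t r <F>  input=r r p $  — expand <F> → ε
step 5: stack=$ p <D> t r  input=r r p $  — match r
step 6: stack=$ p <D> t  input=r p $  — error: top is terminal t but lookahead is r

r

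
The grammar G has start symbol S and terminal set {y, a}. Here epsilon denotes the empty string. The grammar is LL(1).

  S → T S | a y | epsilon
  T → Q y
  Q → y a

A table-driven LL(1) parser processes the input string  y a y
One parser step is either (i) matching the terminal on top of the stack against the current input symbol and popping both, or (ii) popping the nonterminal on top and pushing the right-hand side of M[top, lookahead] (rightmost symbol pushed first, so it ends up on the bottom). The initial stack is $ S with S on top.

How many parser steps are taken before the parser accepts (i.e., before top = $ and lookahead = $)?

7

step 1: stack=$ S  input=y a y $  — expand S → T S
step 2: stack=$ S T  input=y a y $  — expand T → Q y
step 3: stack=$ S y Q  input=y a y $  — expand Q → y a
step 4: stack=$ S y a y  input=y a y $  — match y
step 5: stack=$ S y a  input=a y $  — match a
step 6: stack=$ S y  input=y $  — match y
step 7: stack=$ S  input=$  — expand S → epsilon
Accept reached after 7 steps.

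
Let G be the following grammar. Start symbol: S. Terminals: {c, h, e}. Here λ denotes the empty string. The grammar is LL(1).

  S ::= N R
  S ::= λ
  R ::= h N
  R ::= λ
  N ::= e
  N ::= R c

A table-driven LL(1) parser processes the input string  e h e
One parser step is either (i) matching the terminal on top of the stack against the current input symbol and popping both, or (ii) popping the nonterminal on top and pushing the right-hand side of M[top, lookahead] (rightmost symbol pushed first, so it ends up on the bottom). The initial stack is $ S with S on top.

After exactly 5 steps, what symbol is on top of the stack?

step 1: stack=$ S  input=e h e $  — expand S ::= N R
step 2: stack=$ R N  input=e h e $  — expand N ::= e
step 3: stack=$ R e  input=e h e $  — match e
step 4: stack=$ R  input=h e $  — expand R ::= h N
step 5: stack=$ N h  input=h e $  — match h
Stack after step 5: $ N (top = N).

N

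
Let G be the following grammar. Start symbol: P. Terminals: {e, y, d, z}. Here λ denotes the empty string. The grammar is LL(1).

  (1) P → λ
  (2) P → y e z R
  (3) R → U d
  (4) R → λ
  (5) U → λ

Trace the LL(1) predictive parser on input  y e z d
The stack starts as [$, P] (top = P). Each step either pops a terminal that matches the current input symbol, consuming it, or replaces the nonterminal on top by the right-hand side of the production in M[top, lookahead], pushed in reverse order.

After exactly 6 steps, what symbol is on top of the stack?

step 1: stack=$ P  input=y e z d $  — expand P → y e z R
step 2: stack=$ R z e y  input=y e z d $  — match y
step 3: stack=$ R z e  input=e z d $  — match e
step 4: stack=$ R z  input=z d $  — match z
step 5: stack=$ R  input=d $  — expand R → U d
step 6: stack=$ d U  input=d $  — expand U → λ
Stack after step 6: $ d (top = d).

d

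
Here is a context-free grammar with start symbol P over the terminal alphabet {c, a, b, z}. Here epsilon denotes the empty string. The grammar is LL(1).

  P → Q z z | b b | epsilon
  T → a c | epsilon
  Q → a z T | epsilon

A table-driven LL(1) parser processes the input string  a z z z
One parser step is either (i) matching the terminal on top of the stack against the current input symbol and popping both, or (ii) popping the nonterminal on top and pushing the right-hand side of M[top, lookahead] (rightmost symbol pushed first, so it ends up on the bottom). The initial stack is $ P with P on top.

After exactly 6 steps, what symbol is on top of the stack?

     Stack        Input      Action
  1  $ P          a z z z $  expand P → Q z z
  2  $ z z Q      a z z z $  expand Q → a z T
  3  $ z z T z a  a z z z $  match a
  4  $ z z T z    z z z $    match z
  5  $ z z T      z z $      expand T → epsilon
  6  $ z z        z z $      match z
Stack after step 6: $ z (top = z).

z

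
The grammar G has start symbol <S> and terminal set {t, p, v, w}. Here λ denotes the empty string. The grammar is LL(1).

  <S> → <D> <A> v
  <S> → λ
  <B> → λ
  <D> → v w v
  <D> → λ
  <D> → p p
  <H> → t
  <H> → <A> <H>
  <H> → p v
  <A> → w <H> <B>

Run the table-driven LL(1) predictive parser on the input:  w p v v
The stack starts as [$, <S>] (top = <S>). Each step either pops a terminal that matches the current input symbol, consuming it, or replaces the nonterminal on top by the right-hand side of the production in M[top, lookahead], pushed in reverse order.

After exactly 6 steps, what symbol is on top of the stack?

v

     Stack          Input      Action
  1  $ <S>          w p v v $  expand <S> → <D> <A> v
  2  $ v <A> <D>    w p v v $  expand <D> → λ
  3  $ v <A>        w p v v $  expand <A> → w <H> <B>
  4  $ v <B> <H> w  w p v v $  match w
  5  $ v <B> <H>    p v v $    expand <H> → p v
  6  $ v <B> v p    p v v $    match p
Stack after step 6: $ v <B> v (top = v).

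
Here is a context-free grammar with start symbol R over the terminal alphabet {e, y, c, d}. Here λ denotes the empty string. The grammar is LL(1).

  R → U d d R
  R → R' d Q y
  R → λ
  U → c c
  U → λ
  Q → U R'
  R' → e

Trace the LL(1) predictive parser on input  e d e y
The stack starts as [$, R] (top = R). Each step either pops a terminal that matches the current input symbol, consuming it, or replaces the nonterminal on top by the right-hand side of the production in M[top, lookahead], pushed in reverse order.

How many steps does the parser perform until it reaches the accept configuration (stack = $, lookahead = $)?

step 1: stack=$ R  input=e d e y $  — expand R → R' d Q y
step 2: stack=$ y Q d R'  input=e d e y $  — expand R' → e
step 3: stack=$ y Q d e  input=e d e y $  — match e
step 4: stack=$ y Q d  input=d e y $  — match d
step 5: stack=$ y Q  input=e y $  — expand Q → U R'
step 6: stack=$ y R' U  input=e y $  — expand U → λ
step 7: stack=$ y R'  input=e y $  — expand R' → e
step 8: stack=$ y e  input=e y $  — match e
step 9: stack=$ y  input=y $  — match y
Accept reached after 9 steps.

9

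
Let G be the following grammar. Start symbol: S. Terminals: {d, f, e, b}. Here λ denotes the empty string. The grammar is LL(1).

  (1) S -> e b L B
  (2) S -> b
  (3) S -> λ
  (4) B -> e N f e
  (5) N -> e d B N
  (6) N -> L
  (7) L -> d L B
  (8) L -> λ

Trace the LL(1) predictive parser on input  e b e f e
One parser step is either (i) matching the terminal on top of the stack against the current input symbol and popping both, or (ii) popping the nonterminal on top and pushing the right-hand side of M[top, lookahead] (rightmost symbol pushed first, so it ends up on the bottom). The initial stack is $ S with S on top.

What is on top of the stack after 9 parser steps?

e

     Stack      Input        Action
  1  $ S        e b e f e $  expand S -> e b L B
  2  $ B L b e  e b e f e $  match e
  3  $ B L b    b e f e $    match b
  4  $ B L      e f e $      expand L -> λ
  5  $ B        e f e $      expand B -> e N f e
  6  $ e f N e  e f e $      match e
  7  $ e f N    f e $        expand N -> L
  8  $ e f L    f e $        expand L -> λ
  9  $ e f      f e $        match f
Stack after step 9: $ e (top = e).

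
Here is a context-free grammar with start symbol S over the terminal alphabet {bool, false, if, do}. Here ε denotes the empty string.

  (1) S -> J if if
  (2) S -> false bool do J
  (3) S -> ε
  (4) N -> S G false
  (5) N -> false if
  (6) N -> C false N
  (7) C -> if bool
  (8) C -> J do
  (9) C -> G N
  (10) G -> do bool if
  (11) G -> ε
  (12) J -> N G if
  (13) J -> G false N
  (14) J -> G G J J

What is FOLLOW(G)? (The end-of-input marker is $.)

{do, false, if}

FIRST(G) = {ε, do}
FIRST(S) = {ε, do, false, if}  (via J if if)
FIRST(N) = {do, false, if}  (via S G false, C false N)
FIRST(J) = {do, false, if}  (via N G if, G false N, G G J J)
FIRST(C) = {do, false, if}  (via J do, G N)
FOLLOW(S) includes $ since S is the start symbol.
FOLLOW(S): in N->S G false, S is followed by G false with FIRST {do, false}. Thus FOLLOW(S) = {$, do, false}.
FOLLOW(C): in N->C false N, C is followed by false N with FIRST {false}. Thus FOLLOW(C) = {false}.
FOLLOW(G): in N->S G false, G is followed by false with FIRST {false}; in C->G N, G is followed by N with FIRST {do, false, if}; in J->N G if, G is followed by if with FIRST {if}; in J->G false N, G is followed by false N with FIRST {false}; in J->G G J J (occurrence 1), G is followed by G J J with FIRST {do, false, if}; in J->G G J J (occurrence 2), G is followed by J J with FIRST {do, false, if}. Thus FOLLOW(G) = {do, false, if}.
FOLLOW(J): in S->J if if, J is followed by if if with FIRST {if}; in S->false bool do J, the suffix after J is empty, so FOLLOW(J) ⊇ FOLLOW(S) = {$, do, false}; in C->J do, J is followed by do with FIRST {do}; in J->G G J J (occurrence 1), J is followed by J with FIRST {do, false, if}; in J->G G J J (occurrence 2), the suffix after J is empty (adds nothing new). Thus FOLLOW(J) = {$, do, false, if}.
FOLLOW(N): in N->C false N, the suffix after N is empty (adds nothing new); in C->G N, the suffix after N is empty, so FOLLOW(N) ⊇ FOLLOW(C) = {false}; in J->N G if, N is followed by G if with FIRST {do, if}; in J->G false N, the suffix after N is empty, so FOLLOW(N) ⊇ FOLLOW(J) = {$, do, false, if}. Thus FOLLOW(N) = {$, do, false, if}.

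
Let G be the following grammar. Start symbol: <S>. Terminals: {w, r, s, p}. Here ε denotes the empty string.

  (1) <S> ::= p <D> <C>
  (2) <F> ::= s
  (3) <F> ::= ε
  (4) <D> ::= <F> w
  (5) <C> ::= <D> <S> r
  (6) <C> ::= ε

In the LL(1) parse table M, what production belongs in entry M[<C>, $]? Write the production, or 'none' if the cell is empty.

FIRST(<S>) = {p}
FIRST(<F>) = {ε, s}
FIRST(<D>) = {s, w}  (via <F> w)
FIRST(<C>) = {ε, s, w}  (via <D> <S> r)
FOLLOW(<S>) includes $ since <S> is the start symbol.
FOLLOW(<S>): in <C>::=<D> <S> r, <S> is followed by r with FIRST {r}. Thus FOLLOW(<S>) = {$, r}.
FOLLOW(<C>): in <S>::=p <D> <C>, the suffix after <C> is empty, so FOLLOW(<C>) ⊇ FOLLOW(<S>) = {$, r}. Thus FOLLOW(<C>) = {$, r}.
For <C> ::= <D> <S> r: FIRST(<D> <S> r) = {s, w}, so it goes in M[<C>, t] for t ∈ {s, w}.
For <C> ::= ε: FIRST(ε) = {ε}, so it goes in M[<C>, t] for t ∈ {}; since ε ∈ FIRST, also for every t ∈ FOLLOW(<C>) = {$, r}.

<C> ::= ε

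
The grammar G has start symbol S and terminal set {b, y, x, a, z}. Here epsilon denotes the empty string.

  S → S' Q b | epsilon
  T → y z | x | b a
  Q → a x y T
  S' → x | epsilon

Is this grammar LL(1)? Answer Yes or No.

Yes

FIRST(S) = {epsilon, a, x}
FIRST(T) = {b, x, y}
FIRST(Q) = {a}
FIRST(S') = {epsilon, x}
FOLLOW(S) = {$}
FOLLOW(T) = {b}
FOLLOW(Q) = {b}
FOLLOW(S') = {a}
Each cell of M receives at most one production.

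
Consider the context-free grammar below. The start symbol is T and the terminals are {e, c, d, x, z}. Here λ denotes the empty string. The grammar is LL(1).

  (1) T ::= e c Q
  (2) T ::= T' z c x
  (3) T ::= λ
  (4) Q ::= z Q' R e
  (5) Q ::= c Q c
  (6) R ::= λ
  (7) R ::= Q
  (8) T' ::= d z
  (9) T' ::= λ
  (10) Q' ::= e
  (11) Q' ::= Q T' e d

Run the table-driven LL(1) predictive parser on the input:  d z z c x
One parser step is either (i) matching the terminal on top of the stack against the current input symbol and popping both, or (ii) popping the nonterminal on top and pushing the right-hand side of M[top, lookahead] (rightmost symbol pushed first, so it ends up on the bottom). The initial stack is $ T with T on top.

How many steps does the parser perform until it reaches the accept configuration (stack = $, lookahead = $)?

7

     Stack        Input        Action
  1  $ T          d z z c x $  expand T ::= T' z c x
  2  $ x c z T'   d z z c x $  expand T' ::= d z
  3  $ x c z z d  d z z c x $  match d
  4  $ x c z z    z z c x $    match z
  5  $ x c z      z c x $      match z
  6  $ x c        c x $        match c
  7  $ x          x $          match x
Accept reached after 7 steps.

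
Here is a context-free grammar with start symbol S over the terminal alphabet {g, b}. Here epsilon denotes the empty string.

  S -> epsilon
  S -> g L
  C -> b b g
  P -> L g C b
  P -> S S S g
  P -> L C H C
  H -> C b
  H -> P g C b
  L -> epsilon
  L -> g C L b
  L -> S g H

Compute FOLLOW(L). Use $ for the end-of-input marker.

FIRST(S) = {epsilon, g}
FIRST(C) = {b}
FIRST(L) = {epsilon, g}  (via S g H)
FIRST(P) = {b, g}  (via L g C b, S S S g, L C H C)
FIRST(H) = {b, g}  (via C b, P g C b)
FOLLOW(S) includes $ since S is the start symbol.
FOLLOW(S): in P->S S S g (occurrence 1), S is followed by S S g with FIRST {g}; in P->S S S g (occurrence 2), S is followed by S g with FIRST {g}; in P->S S S g (occurrence 3), S is followed by g with FIRST {g}; in L->S g H, S is followed by g H with FIRST {g}. Thus FOLLOW(S) = {$, g}.
FOLLOW(P): in H->P g C b, P is followed by g C b with FIRST {g}. Thus FOLLOW(P) = {g}.
FOLLOW(C): in P->L g C b, C is followed by b with FIRST {b}; in P->L C H C (occurrence 1), C is followed by H C with FIRST {b, g}; in P->L C H C (occurrence 2), the suffix after C is empty, so FOLLOW(C) ⊇ FOLLOW(P) = {g}; in H->C b, C is followed by b with FIRST {b}; in H->P g C b, C is followed by b with FIRST {b}; in L->g C L b, C is followed by L b with FIRST {b, g}. Thus FOLLOW(C) = {b, g}.
FOLLOW(L): in S->g L, the suffix after L is empty, so FOLLOW(L) ⊇ FOLLOW(S) = {$, g}; in P->L g C b, L is followed by g C b with FIRST {g}; in P->L C H C, L is followed by C H C with FIRST {b}; in L->g C L b, L is followed by b with FIRST {b}. Thus FOLLOW(L) = {$, b, g}.
FOLLOW(H): in P->L C H C, H is followed by C with FIRST {b}; in L->S g H, the suffix after H is empty, so FOLLOW(H) ⊇ FOLLOW(L) = {$, b, g}. Thus FOLLOW(H) = {$, b, g}.

{$, b, g}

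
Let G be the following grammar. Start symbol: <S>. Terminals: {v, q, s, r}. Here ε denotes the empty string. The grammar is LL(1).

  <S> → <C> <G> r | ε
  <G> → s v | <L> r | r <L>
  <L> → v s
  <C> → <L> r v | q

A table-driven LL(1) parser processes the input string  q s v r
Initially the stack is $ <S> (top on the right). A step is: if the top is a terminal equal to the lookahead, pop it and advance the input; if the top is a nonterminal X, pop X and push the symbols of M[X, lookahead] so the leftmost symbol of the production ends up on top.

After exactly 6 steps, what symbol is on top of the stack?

r

step 1: stack=$ <S>  input=q s v r $  — expand <S> → <C> <G> r
step 2: stack=$ r <G> <C>  input=q s v r $  — expand <C> → q
step 3: stack=$ r <G> q  input=q s v r $  — match q
step 4: stack=$ r <G>  input=s v r $  — expand <G> → s v
step 5: stack=$ r v s  input=s v r $  — match s
step 6: stack=$ r v  input=v r $  — match v
Stack after step 6: $ r (top = r).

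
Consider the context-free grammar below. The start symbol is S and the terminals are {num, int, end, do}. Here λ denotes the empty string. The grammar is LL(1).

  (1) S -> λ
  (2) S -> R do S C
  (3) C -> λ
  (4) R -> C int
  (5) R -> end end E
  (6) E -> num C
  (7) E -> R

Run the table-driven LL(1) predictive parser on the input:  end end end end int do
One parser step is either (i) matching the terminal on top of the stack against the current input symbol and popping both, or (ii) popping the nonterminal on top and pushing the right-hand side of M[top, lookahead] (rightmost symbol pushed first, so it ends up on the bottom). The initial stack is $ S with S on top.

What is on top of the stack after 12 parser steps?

      Stack               Input                     Action
   1  $ S                 end end end end int do $  expand S -> R do S C
   2  $ C S do R          end end end end int do $  expand R -> end end E
   3  $ C S do E end end  end end end end int do $  match end
   4  $ C S do E end      end end end int do $      match end
   5  $ C S do E          end end int do $          expand E -> R
   6  $ C S do R          end end int do $          expand R -> end end E
   7  $ C S do E end end  end end int do $          match end
   8  $ C S do E end      end int do $              match end
   9  $ C S do E          int do $                  expand E -> R
  10  $ C S do R          int do $                  expand R -> C int
  11  $ C S do int C      int do $                  expand C -> λ
  12  $ C S do int        int do $                  match int
Stack after step 12: $ C S do (top = do).

do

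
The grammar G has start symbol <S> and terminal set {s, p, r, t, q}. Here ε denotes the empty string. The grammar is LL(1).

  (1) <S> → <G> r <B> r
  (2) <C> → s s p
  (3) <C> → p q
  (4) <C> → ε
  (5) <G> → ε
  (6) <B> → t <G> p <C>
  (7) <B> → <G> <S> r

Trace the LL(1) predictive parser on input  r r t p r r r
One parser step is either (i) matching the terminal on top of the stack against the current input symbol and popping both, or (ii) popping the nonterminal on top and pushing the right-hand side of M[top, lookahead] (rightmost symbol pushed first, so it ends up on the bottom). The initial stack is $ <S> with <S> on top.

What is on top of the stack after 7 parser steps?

r

step 1: stack=$ <S>  input=r r t p r r r $  — expand <S> → <G> r <B> r
step 2: stack=$ r <B> r <G>  input=r r t p r r r $  — expand <G> → ε
step 3: stack=$ r <B> r  input=r r t p r r r $  — match r
step 4: stack=$ r <B>  input=r t p r r r $  — expand <B> → <G> <S> r
step 5: stack=$ r r <S> <G>  input=r t p r r r $  — expand <G> → ε
step 6: stack=$ r r <S>  input=r t p r r r $  — expand <S> → <G> r <B> r
step 7: stack=$ r r r <B> r <G>  input=r t p r r r $  — expand <G> → ε
Stack after step 7: $ r r r <B> r (top = r).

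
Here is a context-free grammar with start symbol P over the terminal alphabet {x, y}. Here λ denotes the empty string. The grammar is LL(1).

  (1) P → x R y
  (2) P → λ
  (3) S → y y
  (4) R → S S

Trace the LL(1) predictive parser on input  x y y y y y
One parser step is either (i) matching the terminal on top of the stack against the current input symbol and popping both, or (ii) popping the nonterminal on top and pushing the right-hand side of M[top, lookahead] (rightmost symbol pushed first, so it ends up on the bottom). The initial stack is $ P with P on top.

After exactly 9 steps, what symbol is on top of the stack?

y

     Stack      Input          Action
  1  $ P        x y y y y y $  expand P → x R y
  2  $ y R x    x y y y y y $  match x
  3  $ y R      y y y y y $    expand R → S S
  4  $ y S S    y y y y y $    expand S → y y
  5  $ y S y y  y y y y y $    match y
  6  $ y S y    y y y y $      match y
  7  $ y S      y y y $        expand S → y y
  8  $ y y y    y y y $        match y
  9  $ y y      y y $          match y
Stack after step 9: $ y (top = y).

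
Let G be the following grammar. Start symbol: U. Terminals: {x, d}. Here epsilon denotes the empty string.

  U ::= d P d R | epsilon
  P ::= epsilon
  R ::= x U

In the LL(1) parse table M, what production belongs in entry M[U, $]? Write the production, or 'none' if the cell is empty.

FIRST(U): from U::=d P d R we get {d}; from U::=epsilon we get {epsilon}. So FIRST(U) = {epsilon, d}.
FIRST(P): from P::=epsilon we get {epsilon}. So FIRST(P) = {epsilon}.
FIRST(R): from R::=x U we get {x}. So FIRST(R) = {x}.
FOLLOW(U) includes $ since U is the start symbol.
FOLLOW(U): in R::=x U, the suffix after U is empty, so FOLLOW(U) ⊇ FOLLOW(R) = {$}. Thus FOLLOW(U) = {$}.
FOLLOW(R): in U::=d P d R, the suffix after R is empty, so FOLLOW(R) ⊇ FOLLOW(U) = {$}. Thus FOLLOW(R) = {$}.
For U ::= d P d R: FIRST(d P d R) = {d}, so it goes in M[U, t] for t ∈ {d}.
For U ::= epsilon: FIRST(epsilon) = {epsilon}, so it goes in M[U, t] for t ∈ {}; since epsilon ∈ FIRST, also for every t ∈ FOLLOW(U) = {$}.

U ::= epsilon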